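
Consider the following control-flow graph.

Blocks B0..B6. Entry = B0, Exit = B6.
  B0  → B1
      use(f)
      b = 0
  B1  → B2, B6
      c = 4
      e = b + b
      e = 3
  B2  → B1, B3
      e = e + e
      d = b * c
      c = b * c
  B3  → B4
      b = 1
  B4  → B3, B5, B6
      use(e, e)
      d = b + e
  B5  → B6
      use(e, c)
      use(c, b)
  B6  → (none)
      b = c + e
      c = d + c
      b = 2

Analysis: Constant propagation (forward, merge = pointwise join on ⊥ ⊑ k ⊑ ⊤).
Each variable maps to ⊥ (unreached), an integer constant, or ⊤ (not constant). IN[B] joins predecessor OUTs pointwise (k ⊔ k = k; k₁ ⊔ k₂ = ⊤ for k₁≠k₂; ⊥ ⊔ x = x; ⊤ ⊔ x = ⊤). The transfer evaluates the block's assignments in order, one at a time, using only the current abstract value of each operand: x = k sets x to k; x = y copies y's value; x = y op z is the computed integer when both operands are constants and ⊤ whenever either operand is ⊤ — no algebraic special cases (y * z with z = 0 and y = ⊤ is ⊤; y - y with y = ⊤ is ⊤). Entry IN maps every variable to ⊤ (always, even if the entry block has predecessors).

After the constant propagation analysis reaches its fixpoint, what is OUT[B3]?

Fixpoint table:
  B0:  IN=(all ⊤)  OUT={b:0; rest ⊤}
  B1:  IN={b:0; rest ⊤}  OUT={b:0, c:4, e:3; rest ⊤}
  B2:  IN={b:0, c:4, e:3; rest ⊤}  OUT={b:0, c:0, d:0, e:6; rest ⊤}
  B3:  IN={c:0, e:6; rest ⊤}  OUT={b:1, c:0, e:6; rest ⊤}
  B4:  IN={b:1, c:0, e:6; rest ⊤}  OUT={b:1, c:0, d:7, e:6; rest ⊤}
  B5:  IN={b:1, c:0, d:7, e:6; rest ⊤}  OUT={b:1, c:0, d:7, e:6; rest ⊤}
  B6:  IN=(all ⊤)  OUT={b:2; rest ⊤}

Merge at B3: IN[B3] = OUT[B2] ⊔ OUT[B4] = {a: ⊤, b: ⊤, c: 0, d: ⊤, e: 6, f: ⊤}
Applying B3's transfer function to that IN value gives OUT[B3] (row B3 above).

Answer: {a: ⊤, b: 1, c: 0, d: ⊤, e: 6, f: ⊤}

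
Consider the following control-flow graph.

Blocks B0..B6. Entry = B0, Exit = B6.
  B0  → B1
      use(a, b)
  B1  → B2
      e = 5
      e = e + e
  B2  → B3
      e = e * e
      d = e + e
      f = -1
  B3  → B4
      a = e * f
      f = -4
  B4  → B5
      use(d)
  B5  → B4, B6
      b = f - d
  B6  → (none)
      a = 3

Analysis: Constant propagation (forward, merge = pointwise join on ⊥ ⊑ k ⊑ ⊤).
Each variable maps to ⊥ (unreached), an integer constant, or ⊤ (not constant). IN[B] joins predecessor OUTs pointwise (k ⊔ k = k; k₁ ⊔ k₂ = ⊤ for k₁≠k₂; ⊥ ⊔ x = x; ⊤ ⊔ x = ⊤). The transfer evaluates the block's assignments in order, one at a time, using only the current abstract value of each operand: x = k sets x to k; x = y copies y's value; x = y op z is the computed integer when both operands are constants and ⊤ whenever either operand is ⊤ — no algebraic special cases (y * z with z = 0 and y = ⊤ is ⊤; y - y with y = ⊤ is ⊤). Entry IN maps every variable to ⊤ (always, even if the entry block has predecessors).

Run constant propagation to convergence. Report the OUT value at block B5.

Fixpoint table:
  B0:   IN=(all ⊤)   OUT=(all ⊤)
  B1:   IN=(all ⊤)   OUT={e:10; rest ⊤}
  B2:   IN={e:10; rest ⊤}   OUT={d:200, e:100, f:-1; rest ⊤}
  B3:   IN={d:200, e:100, f:-1; rest ⊤}   OUT={a:-100, d:200, e:100, f:-4; rest ⊤}
  B4:   IN={a:-100, d:200, e:100, f:-4; rest ⊤}   OUT={a:-100, d:200, e:100, f:-4; rest ⊤}
  B5:   IN={a:-100, d:200, e:100, f:-4; rest ⊤}   OUT={a:-100, b:-204, d:200, e:100, f:-4; rest ⊤}
  B6:   IN={a:-100, b:-204, d:200, e:100, f:-4; rest ⊤}   OUT={a:3, b:-204, d:200, e:100, f:-4; rest ⊤}

Merge at B5: IN[B5] = OUT[B4] = {a: -100, b: ⊤, c: ⊤, d: 200, e: 100, f: -4}
Applying B5's transfer function to that IN value gives OUT[B5] (row B5 above).

Answer: {a: -100, b: -204, c: ⊤, d: 200, e: 100, f: -4}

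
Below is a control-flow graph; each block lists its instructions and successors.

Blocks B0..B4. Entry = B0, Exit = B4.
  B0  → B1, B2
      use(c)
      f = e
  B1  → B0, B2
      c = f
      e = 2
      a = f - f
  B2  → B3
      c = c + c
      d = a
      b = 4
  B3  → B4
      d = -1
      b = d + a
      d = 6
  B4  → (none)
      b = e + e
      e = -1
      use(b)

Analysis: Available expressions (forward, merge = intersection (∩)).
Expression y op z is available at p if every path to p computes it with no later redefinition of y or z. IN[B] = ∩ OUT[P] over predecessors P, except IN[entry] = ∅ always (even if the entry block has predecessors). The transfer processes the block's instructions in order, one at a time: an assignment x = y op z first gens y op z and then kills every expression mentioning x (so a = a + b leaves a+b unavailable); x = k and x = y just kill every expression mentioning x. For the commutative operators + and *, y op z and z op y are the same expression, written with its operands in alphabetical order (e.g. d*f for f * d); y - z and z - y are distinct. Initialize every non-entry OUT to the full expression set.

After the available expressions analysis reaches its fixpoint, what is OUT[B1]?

Fixpoint table:
  B0:  IN={}  OUT={}
  B1:  IN={}  OUT={f-f}
  B2:  IN={}  OUT={}
  B3:  IN={}  OUT={}
  B4:  IN={}  OUT={}

Merge at B1: IN[B1] = OUT[B0] = {}
Applying B1's transfer function to that IN value gives OUT[B1] (row B1 above).

Answer: {f-f}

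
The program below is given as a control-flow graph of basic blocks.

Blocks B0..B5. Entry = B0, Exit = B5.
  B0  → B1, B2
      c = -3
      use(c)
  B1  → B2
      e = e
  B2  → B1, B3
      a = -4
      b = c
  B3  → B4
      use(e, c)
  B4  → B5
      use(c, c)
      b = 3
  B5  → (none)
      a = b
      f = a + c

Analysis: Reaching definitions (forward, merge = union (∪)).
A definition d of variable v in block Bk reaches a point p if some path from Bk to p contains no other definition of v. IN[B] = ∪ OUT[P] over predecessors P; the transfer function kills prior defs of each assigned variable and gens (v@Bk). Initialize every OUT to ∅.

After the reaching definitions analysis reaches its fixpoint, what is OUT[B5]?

Converged values:
  B0: | IN={} | OUT={c@B0}
  B1: | IN={a@B2, b@B2, c@B0, e@B1} | OUT={a@B2, b@B2, c@B0, e@B1}
  B2: | IN={a@B2, b@B2, c@B0, e@B1} | OUT={a@B2, b@B2, c@B0, e@B1}
  B3: | IN={a@B2, b@B2, c@B0, e@B1} | OUT={a@B2, b@B2, c@B0, e@B1}
  B4: | IN={a@B2, b@B2, c@B0, e@B1} | OUT={a@B2, b@B4, c@B0, e@B1}
  B5: | IN={a@B2, b@B4, c@B0, e@B1} | OUT={a@B5, b@B4, c@B0, e@B1, f@B5}

Merge at B5: IN[B5] = OUT[B4] = {a@B2, b@B4, c@B0, e@B1}
Applying B5's transfer function to that IN value gives OUT[B5] (row B5 above).

Answer: {a@B5, b@B4, c@B0, e@B1, f@B5}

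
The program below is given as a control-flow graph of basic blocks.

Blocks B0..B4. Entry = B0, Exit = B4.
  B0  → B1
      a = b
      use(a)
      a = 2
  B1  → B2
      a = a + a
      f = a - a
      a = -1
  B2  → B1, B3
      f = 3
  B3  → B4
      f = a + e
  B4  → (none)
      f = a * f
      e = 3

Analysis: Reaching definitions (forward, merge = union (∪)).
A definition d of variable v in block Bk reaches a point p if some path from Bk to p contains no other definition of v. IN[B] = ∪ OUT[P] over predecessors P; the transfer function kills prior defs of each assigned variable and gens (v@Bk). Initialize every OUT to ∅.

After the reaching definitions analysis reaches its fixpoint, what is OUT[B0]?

Converged values:
  B0:  IN={}  OUT={a@B0}
  B1:  IN={a@B0, a@B1, f@B2}  OUT={a@B1, f@B1}
  B2:  IN={a@B1, f@B1}  OUT={a@B1, f@B2}
  B3:  IN={a@B1, f@B2}  OUT={a@B1, f@B3}
  B4:  IN={a@B1, f@B3}  OUT={a@B1, e@B4, f@B4}

B0 is the boundary node: IN[B0] = {}
Applying B0's transfer function to that IN value gives OUT[B0] (row B0 above).

Answer: {a@B0}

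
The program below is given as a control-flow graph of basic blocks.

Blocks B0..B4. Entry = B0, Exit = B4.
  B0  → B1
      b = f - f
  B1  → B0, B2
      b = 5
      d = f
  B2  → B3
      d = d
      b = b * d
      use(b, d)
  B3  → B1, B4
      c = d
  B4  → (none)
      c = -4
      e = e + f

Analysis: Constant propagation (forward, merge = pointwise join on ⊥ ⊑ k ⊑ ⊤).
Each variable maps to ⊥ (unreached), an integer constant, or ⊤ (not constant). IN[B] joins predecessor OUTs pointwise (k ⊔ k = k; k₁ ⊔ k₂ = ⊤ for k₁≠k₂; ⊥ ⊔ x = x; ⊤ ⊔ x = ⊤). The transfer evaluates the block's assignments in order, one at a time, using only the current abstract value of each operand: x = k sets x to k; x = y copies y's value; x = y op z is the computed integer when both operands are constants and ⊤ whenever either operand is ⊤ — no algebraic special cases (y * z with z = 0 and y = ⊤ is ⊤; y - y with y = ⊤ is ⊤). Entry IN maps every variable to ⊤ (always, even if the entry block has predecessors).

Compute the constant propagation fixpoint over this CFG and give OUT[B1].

Answer: {a: ⊤, b: 5, c: ⊤, d: ⊤, e: ⊤, f: ⊤}

Derivation:
Fixpoint table:
  B0:  IN=(all ⊤)  OUT=(all ⊤)
  B1:  IN=(all ⊤)  OUT={b:5; rest ⊤}
  B2:  IN={b:5; rest ⊤}  OUT=(all ⊤)
  B3:  IN=(all ⊤)  OUT=(all ⊤)
  B4:  IN=(all ⊤)  OUT={c:-4; rest ⊤}

Merge at B1: IN[B1] = OUT[B0] ⊔ OUT[B3] = {a: ⊤, b: ⊤, c: ⊤, d: ⊤, e: ⊤, f: ⊤}
Applying B1's transfer function to that IN value gives OUT[B1] (row B1 above).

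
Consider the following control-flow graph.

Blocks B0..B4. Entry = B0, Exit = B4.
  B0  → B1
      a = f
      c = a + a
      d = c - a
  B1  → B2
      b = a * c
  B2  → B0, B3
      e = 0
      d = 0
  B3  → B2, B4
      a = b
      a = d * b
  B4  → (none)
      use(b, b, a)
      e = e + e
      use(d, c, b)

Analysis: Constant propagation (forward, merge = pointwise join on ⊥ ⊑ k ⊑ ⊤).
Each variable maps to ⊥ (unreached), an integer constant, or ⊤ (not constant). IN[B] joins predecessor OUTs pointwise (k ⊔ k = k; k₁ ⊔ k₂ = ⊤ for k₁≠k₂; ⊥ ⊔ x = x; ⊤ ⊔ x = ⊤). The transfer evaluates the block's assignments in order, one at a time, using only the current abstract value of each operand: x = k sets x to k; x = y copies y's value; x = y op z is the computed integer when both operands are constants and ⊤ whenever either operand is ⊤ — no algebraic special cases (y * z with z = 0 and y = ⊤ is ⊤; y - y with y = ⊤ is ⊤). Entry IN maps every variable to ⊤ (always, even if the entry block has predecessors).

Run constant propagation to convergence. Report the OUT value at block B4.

Per-block solution:
  B0:  IN=(all ⊤)  OUT=(all ⊤)
  B1:  IN=(all ⊤)  OUT=(all ⊤)
  B2:  IN=(all ⊤)  OUT={d:0, e:0; rest ⊤}
  B3:  IN={d:0, e:0; rest ⊤}  OUT={d:0, e:0; rest ⊤}
  B4:  IN={d:0, e:0; rest ⊤}  OUT={d:0, e:0; rest ⊤}

Merge at B4: IN[B4] = OUT[B3] = {a: ⊤, b: ⊤, c: ⊤, d: 0, e: 0, f: ⊤}
Applying B4's transfer function to that IN value gives OUT[B4] (row B4 above).

Answer: {a: ⊤, b: ⊤, c: ⊤, d: 0, e: 0, f: ⊤}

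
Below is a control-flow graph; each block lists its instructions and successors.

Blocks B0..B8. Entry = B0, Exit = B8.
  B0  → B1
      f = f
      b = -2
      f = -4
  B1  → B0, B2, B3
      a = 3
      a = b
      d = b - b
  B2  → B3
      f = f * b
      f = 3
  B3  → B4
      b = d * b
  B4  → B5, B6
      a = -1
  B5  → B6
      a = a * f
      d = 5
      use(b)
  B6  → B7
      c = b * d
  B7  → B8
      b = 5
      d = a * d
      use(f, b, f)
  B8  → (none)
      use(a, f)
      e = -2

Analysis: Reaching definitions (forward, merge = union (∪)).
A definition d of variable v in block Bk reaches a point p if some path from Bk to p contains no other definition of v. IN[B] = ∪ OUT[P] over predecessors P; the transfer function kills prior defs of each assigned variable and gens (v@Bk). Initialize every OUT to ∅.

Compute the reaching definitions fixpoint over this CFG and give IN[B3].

Answer: {a@B1, b@B0, d@B1, f@B0, f@B2}

Trace:
Fixpoint table:
  B0: | IN={a@B1, b@B0, d@B1, f@B0} | OUT={a@B1, b@B0, d@B1, f@B0}
  B1: | IN={a@B1, b@B0, d@B1, f@B0} | OUT={a@B1, b@B0, d@B1, f@B0}
  B2: | IN={a@B1, b@B0, d@B1, f@B0} | OUT={a@B1, b@B0, d@B1, f@B2}
  B3: | IN={a@B1, b@B0, d@B1, f@B0, f@B2} | OUT={a@B1, b@B3, d@B1, f@B0, f@B2}
  B4: | IN={a@B1, b@B3, d@B1, f@B0, f@B2} | OUT={a@B4, b@B3, d@B1, f@B0, f@B2}
  B5: | IN={a@B4, b@B3, d@B1, f@B0, f@B2} | OUT={a@B5, b@B3, d@B5, f@B0, f@B2}
  B6: | IN={a@B4, a@B5, b@B3, d@B1, d@B5, f@B0, f@B2} | OUT={a@B4, a@B5, b@B3, c@B6, d@B1, d@B5, f@B0, f@B2}
  B7: | IN={a@B4, a@B5, b@B3, c@B6, d@B1, d@B5, f@B0, f@B2} | OUT={a@B4, a@B5, b@B7, c@B6, d@B7, f@B0, f@B2}
  B8: | IN={a@B4, a@B5, b@B7, c@B6, d@B7, f@B0, f@B2} | OUT={a@B4, a@B5, b@B7, c@B6, d@B7, e@B8, f@B0, f@B2}

Merge at B3: IN[B3] = OUT[B1] ⊔ OUT[B2] = {a@B1, b@B0, d@B1, f@B0, f@B2}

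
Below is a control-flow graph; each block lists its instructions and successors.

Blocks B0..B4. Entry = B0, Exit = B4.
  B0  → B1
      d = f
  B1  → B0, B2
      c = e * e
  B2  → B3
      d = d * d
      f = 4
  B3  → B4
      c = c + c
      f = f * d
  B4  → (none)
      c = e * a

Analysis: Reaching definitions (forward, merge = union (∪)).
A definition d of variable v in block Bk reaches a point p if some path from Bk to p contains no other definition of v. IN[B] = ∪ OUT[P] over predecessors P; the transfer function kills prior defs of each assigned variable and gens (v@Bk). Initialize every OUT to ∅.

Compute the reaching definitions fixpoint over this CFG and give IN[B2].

Converged values:
  B0: | IN={c@B1, d@B0} | OUT={c@B1, d@B0}
  B1: | IN={c@B1, d@B0} | OUT={c@B1, d@B0}
  B2: | IN={c@B1, d@B0} | OUT={c@B1, d@B2, f@B2}
  B3: | IN={c@B1, d@B2, f@B2} | OUT={c@B3, d@B2, f@B3}
  B4: | IN={c@B3, d@B2, f@B3} | OUT={c@B4, d@B2, f@B3}

Merge at B2: IN[B2] = OUT[B1] = {c@B1, d@B0}

Answer: {c@B1, d@B0}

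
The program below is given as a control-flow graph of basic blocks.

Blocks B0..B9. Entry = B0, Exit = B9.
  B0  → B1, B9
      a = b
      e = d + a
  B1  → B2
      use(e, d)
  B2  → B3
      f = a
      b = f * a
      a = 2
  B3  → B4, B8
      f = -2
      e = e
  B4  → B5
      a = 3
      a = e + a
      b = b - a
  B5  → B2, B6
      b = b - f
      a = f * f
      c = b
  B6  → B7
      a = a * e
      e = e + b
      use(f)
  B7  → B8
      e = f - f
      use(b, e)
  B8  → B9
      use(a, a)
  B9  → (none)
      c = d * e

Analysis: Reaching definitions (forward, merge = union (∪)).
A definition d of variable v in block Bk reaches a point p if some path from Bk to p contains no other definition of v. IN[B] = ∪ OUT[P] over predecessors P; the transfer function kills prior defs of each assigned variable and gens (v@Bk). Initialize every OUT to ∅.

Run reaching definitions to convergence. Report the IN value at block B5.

Per-block solution:
  B0:   IN={}   OUT={a@B0, e@B0}
  B1:   IN={a@B0, e@B0}   OUT={a@B0, e@B0}
  B2:   IN={a@B0, a@B5, b@B5, c@B5, e@B0, e@B3, f@B3}   OUT={a@B2, b@B2, c@B5, e@B0, e@B3, f@B2}
  B3:   IN={a@B2, b@B2, c@B5, e@B0, e@B3, f@B2}   OUT={a@B2, b@B2, c@B5, e@B3, f@B3}
  B4:   IN={a@B2, b@B2, c@B5, e@B3, f@B3}   OUT={a@B4, b@B4, c@B5, e@B3, f@B3}
  B5:   IN={a@B4, b@B4, c@B5, e@B3, f@B3}   OUT={a@B5, b@B5, c@B5, e@B3, f@B3}
  B6:   IN={a@B5, b@B5, c@B5, e@B3, f@B3}   OUT={a@B6, b@B5, c@B5, e@B6, f@B3}
  B7:   IN={a@B6, b@B5, c@B5, e@B6, f@B3}   OUT={a@B6, b@B5, c@B5, e@B7, f@B3}
  B8:   IN={a@B2, a@B6, b@B2, b@B5, c@B5, e@B3, e@B7, f@B3}   OUT={a@B2, a@B6, b@B2, b@B5, c@B5, e@B3, e@B7, f@B3}
  B9:   IN={a@B0, a@B2, a@B6, b@B2, b@B5, c@B5, e@B0, e@B3, e@B7, f@B3}   OUT={a@B0, a@B2, a@B6, b@B2, b@B5, c@B9, e@B0, e@B3, e@B7, f@B3}

Merge at B5: IN[B5] = OUT[B4] = {a@B4, b@B4, c@B5, e@B3, f@B3}

Answer: {a@B4, b@B4, c@B5, e@B3, f@B3}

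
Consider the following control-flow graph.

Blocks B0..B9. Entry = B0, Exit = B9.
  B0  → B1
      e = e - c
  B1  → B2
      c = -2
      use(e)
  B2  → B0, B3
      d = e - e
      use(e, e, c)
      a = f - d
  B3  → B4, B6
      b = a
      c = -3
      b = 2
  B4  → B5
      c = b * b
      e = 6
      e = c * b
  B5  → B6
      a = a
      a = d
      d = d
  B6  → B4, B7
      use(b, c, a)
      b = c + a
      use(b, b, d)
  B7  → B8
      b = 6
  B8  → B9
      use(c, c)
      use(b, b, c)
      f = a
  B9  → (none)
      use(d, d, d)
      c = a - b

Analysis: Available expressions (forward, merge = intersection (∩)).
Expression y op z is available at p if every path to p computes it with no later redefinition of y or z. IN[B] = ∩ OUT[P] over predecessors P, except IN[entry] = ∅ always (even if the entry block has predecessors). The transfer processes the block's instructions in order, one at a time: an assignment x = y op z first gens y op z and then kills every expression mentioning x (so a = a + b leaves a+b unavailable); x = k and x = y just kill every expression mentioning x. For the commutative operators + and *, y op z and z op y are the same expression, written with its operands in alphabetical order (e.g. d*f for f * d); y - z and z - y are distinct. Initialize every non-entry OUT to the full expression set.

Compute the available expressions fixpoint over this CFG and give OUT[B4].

Answer: {b*b, b*c}

Working:
Converged values:
  B0: | IN={} | OUT={}
  B1: | IN={} | OUT={}
  B2: | IN={} | OUT={e-e, f-d}
  B3: | IN={e-e, f-d} | OUT={e-e, f-d}
  B4: | IN={} | OUT={b*b, b*c}
  B5: | IN={b*b, b*c} | OUT={b*b, b*c}
  B6: | IN={} | OUT={a+c}
  B7: | IN={a+c} | OUT={a+c}
  B8: | IN={a+c} | OUT={a+c}
  B9: | IN={a+c} | OUT={a-b}

Merge at B4: IN[B4] = OUT[B3] ∩ OUT[B6] = {}
Applying B4's transfer function to that IN value gives OUT[B4] (row B4 above).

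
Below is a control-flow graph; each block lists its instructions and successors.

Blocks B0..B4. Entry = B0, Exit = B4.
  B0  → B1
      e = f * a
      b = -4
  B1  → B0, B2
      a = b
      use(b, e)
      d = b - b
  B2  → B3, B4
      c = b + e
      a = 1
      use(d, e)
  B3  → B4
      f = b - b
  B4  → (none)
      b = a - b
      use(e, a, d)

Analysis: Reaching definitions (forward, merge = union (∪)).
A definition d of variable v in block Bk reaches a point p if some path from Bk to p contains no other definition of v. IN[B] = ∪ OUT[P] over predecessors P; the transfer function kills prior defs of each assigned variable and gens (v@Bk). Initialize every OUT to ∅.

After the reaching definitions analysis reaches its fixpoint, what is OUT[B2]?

Answer: {a@B2, b@B0, c@B2, d@B1, e@B0}

Working:
Converged values:
  B0:   IN={a@B1, b@B0, d@B1, e@B0}   OUT={a@B1, b@B0, d@B1, e@B0}
  B1:   IN={a@B1, b@B0, d@B1, e@B0}   OUT={a@B1, b@B0, d@B1, e@B0}
  B2:   IN={a@B1, b@B0, d@B1, e@B0}   OUT={a@B2, b@B0, c@B2, d@B1, e@B0}
  B3:   IN={a@B2, b@B0, c@B2, d@B1, e@B0}   OUT={a@B2, b@B0, c@B2, d@B1, e@B0, f@B3}
  B4:   IN={a@B2, b@B0, c@B2, d@B1, e@B0, f@B3}   OUT={a@B2, b@B4, c@B2, d@B1, e@B0, f@B3}

Merge at B2: IN[B2] = OUT[B1] = {a@B1, b@B0, d@B1, e@B0}
Applying B2's transfer function to that IN value gives OUT[B2] (row B2 above).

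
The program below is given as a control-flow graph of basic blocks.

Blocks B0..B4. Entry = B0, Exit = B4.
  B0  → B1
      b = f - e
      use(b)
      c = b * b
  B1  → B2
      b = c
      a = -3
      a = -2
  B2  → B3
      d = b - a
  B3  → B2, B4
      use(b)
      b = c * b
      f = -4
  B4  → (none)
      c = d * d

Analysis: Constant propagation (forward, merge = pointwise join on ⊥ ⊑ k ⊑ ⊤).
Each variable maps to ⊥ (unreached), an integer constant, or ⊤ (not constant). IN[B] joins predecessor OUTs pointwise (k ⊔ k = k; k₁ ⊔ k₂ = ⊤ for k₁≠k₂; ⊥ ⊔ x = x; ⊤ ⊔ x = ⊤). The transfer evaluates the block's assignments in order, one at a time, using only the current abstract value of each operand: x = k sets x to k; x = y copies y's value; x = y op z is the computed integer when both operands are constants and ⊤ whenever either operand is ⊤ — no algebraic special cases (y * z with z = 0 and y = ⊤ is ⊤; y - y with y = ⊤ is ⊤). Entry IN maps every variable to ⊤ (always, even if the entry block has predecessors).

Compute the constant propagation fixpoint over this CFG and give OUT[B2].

Fixpoint table:
  B0:  IN=(all ⊤)  OUT=(all ⊤)
  B1:  IN=(all ⊤)  OUT={a:-2; rest ⊤}
  B2:  IN={a:-2; rest ⊤}  OUT={a:-2; rest ⊤}
  B3:  IN={a:-2; rest ⊤}  OUT={a:-2, f:-4; rest ⊤}
  B4:  IN={a:-2, f:-4; rest ⊤}  OUT={a:-2, f:-4; rest ⊤}

Merge at B2: IN[B2] = OUT[B1] ⊔ OUT[B3] = {a: -2, b: ⊤, c: ⊤, d: ⊤, e: ⊤, f: ⊤}
Applying B2's transfer function to that IN value gives OUT[B2] (row B2 above).

Answer: {a: -2, b: ⊤, c: ⊤, d: ⊤, e: ⊤, f: ⊤}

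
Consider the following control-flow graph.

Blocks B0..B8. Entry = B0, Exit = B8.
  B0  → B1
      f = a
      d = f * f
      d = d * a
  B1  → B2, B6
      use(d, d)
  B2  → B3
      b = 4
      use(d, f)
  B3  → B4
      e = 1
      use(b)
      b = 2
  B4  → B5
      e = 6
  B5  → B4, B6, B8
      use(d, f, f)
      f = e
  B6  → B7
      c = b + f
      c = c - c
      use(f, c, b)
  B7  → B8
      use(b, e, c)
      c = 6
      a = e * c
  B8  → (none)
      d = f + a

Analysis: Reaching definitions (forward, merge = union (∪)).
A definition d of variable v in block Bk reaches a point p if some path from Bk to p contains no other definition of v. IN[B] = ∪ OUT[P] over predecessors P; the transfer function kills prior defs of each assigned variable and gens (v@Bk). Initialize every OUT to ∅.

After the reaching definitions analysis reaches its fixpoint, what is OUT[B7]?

Answer: {a@B7, b@B3, c@B7, d@B0, e@B4, f@B0, f@B5}

Derivation:
Fixpoint table:
  B0:  IN={}  OUT={d@B0, f@B0}
  B1:  IN={d@B0, f@B0}  OUT={d@B0, f@B0}
  B2:  IN={d@B0, f@B0}  OUT={b@B2, d@B0, f@B0}
  B3:  IN={b@B2, d@B0, f@B0}  OUT={b@B3, d@B0, e@B3, f@B0}
  B4:  IN={b@B3, d@B0, e@B3, e@B4, f@B0, f@B5}  OUT={b@B3, d@B0, e@B4, f@B0, f@B5}
  B5:  IN={b@B3, d@B0, e@B4, f@B0, f@B5}  OUT={b@B3, d@B0, e@B4, f@B5}
  B6:  IN={b@B3, d@B0, e@B4, f@B0, f@B5}  OUT={b@B3, c@B6, d@B0, e@B4, f@B0, f@B5}
  B7:  IN={b@B3, c@B6, d@B0, e@B4, f@B0, f@B5}  OUT={a@B7, b@B3, c@B7, d@B0, e@B4, f@B0, f@B5}
  B8:  IN={a@B7, b@B3, c@B7, d@B0, e@B4, f@B0, f@B5}  OUT={a@B7, b@B3, c@B7, d@B8, e@B4, f@B0, f@B5}

Merge at B7: IN[B7] = OUT[B6] = {b@B3, c@B6, d@B0, e@B4, f@B0, f@B5}
Applying B7's transfer function to that IN value gives OUT[B7] (row B7 above).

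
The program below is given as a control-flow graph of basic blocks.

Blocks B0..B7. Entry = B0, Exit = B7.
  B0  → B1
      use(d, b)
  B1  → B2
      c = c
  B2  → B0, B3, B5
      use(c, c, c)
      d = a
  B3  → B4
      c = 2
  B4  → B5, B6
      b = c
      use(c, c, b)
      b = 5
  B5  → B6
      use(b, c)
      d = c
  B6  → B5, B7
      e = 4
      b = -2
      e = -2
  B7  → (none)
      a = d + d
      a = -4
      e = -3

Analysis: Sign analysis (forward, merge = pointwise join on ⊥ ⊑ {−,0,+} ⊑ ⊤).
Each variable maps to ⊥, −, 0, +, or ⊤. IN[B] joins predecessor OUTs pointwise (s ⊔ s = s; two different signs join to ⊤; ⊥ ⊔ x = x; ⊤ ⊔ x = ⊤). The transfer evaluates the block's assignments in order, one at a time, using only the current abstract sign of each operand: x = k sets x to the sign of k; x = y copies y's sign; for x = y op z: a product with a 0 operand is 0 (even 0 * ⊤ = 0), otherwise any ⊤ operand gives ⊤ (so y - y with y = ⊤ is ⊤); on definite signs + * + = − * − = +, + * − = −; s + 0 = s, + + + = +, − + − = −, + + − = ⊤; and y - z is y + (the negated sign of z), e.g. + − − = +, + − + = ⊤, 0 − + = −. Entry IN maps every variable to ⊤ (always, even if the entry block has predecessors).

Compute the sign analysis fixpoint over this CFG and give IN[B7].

Answer: {a: ⊤, b: -, c: ⊤, d: ⊤, e: -, f: ⊤}

Trace:
Per-block solution:
  B0:  IN=(all ⊤)  OUT=(all ⊤)
  B1:  IN=(all ⊤)  OUT=(all ⊤)
  B2:  IN=(all ⊤)  OUT=(all ⊤)
  B3:  IN=(all ⊤)  OUT={c:+; rest ⊤}
  B4:  IN={c:+; rest ⊤}  OUT={b:+, c:+; rest ⊤}
  B5:  IN=(all ⊤)  OUT=(all ⊤)
  B6:  IN=(all ⊤)  OUT={b:-, e:-; rest ⊤}
  B7:  IN={b:-, e:-; rest ⊤}  OUT={a:-, b:-, e:-; rest ⊤}

Merge at B7: IN[B7] = OUT[B6] = {a: ⊤, b: -, c: ⊤, d: ⊤, e: -, f: ⊤}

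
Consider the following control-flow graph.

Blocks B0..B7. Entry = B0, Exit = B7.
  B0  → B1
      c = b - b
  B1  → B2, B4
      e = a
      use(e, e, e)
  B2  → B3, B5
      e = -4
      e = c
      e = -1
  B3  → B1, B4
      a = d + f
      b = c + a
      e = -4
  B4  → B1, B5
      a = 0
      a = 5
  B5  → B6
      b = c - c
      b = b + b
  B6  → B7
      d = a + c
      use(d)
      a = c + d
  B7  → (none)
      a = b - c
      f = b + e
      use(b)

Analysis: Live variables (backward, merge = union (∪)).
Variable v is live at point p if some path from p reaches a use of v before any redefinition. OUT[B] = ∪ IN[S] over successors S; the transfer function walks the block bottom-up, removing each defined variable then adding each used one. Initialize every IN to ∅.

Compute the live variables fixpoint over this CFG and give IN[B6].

Converged values:
  B0: | IN={a, b, d, f} | OUT={a, c, d, f}
  B1: | IN={a, c, d, f} | OUT={a, c, d, e, f}
  B2: | IN={a, c, d, f} | OUT={a, c, d, e, f}
  B3: | IN={c, d, f} | OUT={a, c, d, e, f}
  B4: | IN={c, d, e, f} | OUT={a, c, d, e, f}
  B5: | IN={a, c, e} | OUT={a, b, c, e}
  B6: | IN={a, b, c, e} | OUT={b, c, e}
  B7: | IN={b, c, e} | OUT={}

Merge at B6: OUT[B6] = IN[B7] = {b, c, e}
Applying B6's transfer function to that OUT value gives IN[B6] (row B6 above).

Answer: {a, b, c, e}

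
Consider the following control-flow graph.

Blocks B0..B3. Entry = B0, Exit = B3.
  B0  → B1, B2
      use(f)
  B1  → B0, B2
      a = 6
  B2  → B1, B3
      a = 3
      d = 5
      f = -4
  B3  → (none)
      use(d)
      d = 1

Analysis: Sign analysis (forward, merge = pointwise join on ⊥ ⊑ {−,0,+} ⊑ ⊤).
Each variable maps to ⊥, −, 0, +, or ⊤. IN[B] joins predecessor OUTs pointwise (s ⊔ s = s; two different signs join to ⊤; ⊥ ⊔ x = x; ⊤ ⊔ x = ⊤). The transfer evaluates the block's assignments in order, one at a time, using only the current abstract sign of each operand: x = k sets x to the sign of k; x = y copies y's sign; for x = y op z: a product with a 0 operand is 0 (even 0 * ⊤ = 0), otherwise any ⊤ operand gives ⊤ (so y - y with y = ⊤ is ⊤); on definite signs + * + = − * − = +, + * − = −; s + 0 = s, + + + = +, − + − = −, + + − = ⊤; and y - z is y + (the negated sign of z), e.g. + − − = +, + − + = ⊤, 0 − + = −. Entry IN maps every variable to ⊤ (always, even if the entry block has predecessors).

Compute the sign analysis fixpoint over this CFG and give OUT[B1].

Per-block solution:
  B0:  IN=(all ⊤)  OUT=(all ⊤)
  B1:  IN=(all ⊤)  OUT={a:+; rest ⊤}
  B2:  IN=(all ⊤)  OUT={a:+, d:+, f:-; rest ⊤}
  B3:  IN={a:+, d:+, f:-; rest ⊤}  OUT={a:+, d:+, f:-; rest ⊤}

Merge at B1: IN[B1] = OUT[B0] ⊔ OUT[B2] = {a: ⊤, b: ⊤, c: ⊤, d: ⊤, e: ⊤, f: ⊤}
Applying B1's transfer function to that IN value gives OUT[B1] (row B1 above).

Answer: {a: +, b: ⊤, c: ⊤, d: ⊤, e: ⊤, f: ⊤}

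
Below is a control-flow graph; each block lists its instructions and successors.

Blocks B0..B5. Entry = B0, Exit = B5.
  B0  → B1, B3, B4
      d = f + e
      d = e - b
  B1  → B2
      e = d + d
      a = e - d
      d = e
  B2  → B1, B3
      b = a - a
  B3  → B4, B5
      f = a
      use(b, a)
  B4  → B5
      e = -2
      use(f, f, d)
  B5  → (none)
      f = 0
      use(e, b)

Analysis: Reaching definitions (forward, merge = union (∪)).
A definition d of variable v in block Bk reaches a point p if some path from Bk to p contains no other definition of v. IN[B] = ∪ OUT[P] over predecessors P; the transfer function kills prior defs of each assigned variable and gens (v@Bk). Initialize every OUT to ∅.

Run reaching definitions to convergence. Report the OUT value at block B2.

Answer: {a@B1, b@B2, d@B1, e@B1}

Derivation:
Converged values:
  B0:   IN={}   OUT={d@B0}
  B1:   IN={a@B1, b@B2, d@B0, d@B1, e@B1}   OUT={a@B1, b@B2, d@B1, e@B1}
  B2:   IN={a@B1, b@B2, d@B1, e@B1}   OUT={a@B1, b@B2, d@B1, e@B1}
  B3:   IN={a@B1, b@B2, d@B0, d@B1, e@B1}   OUT={a@B1, b@B2, d@B0, d@B1, e@B1, f@B3}
  B4:   IN={a@B1, b@B2, d@B0, d@B1, e@B1, f@B3}   OUT={a@B1, b@B2, d@B0, d@B1, e@B4, f@B3}
  B5:   IN={a@B1, b@B2, d@B0, d@B1, e@B1, e@B4, f@B3}   OUT={a@B1, b@B2, d@B0, d@B1, e@B1, e@B4, f@B5}

Merge at B2: IN[B2] = OUT[B1] = {a@B1, b@B2, d@B1, e@B1}
Applying B2's transfer function to that IN value gives OUT[B2] (row B2 above).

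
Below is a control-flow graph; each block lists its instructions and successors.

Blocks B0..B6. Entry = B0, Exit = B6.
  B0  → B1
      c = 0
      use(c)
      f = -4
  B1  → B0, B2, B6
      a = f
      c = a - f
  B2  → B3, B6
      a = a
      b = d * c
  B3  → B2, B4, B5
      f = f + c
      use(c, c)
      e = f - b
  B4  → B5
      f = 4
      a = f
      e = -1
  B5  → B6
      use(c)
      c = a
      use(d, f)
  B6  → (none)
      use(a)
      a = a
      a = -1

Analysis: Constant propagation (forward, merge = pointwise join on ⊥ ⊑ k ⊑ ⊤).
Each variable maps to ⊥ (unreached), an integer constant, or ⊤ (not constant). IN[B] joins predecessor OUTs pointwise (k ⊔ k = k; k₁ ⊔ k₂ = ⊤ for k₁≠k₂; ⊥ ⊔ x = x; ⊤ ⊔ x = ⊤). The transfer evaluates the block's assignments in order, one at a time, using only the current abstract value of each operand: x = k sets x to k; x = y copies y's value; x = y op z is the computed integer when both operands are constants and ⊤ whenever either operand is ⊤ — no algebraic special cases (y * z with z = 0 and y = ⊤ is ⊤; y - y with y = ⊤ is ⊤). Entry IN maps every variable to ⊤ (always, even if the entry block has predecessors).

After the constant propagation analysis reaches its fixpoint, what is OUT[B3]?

Per-block solution:
  B0:  IN=(all ⊤)  OUT={c:0, f:-4; rest ⊤}
  B1:  IN={c:0, f:-4; rest ⊤}  OUT={a:-4, c:0, f:-4; rest ⊤}
  B2:  IN={a:-4, c:0, f:-4; rest ⊤}  OUT={a:-4, c:0, f:-4; rest ⊤}
  B3:  IN={a:-4, c:0, f:-4; rest ⊤}  OUT={a:-4, c:0, f:-4; rest ⊤}
  B4:  IN={a:-4, c:0, f:-4; rest ⊤}  OUT={a:4, c:0, e:-1, f:4; rest ⊤}
  B5:  IN={c:0; rest ⊤}  OUT=(all ⊤)
  B6:  IN=(all ⊤)  OUT={a:-1; rest ⊤}

Merge at B3: IN[B3] = OUT[B2] = {a: -4, b: ⊤, c: 0, d: ⊤, e: ⊤, f: -4}
Applying B3's transfer function to that IN value gives OUT[B3] (row B3 above).

Answer: {a: -4, b: ⊤, c: 0, d: ⊤, e: ⊤, f: -4}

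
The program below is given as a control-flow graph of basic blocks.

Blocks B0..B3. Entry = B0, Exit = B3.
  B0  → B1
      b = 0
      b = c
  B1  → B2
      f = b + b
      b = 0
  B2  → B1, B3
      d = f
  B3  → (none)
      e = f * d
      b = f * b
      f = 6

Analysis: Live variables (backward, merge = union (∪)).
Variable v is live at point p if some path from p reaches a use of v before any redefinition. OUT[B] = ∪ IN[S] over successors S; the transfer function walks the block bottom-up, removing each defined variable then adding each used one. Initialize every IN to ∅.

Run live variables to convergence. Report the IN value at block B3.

Answer: {b, d, f}

Derivation:
Fixpoint table:
  B0:  IN={c}  OUT={b}
  B1:  IN={b}  OUT={b, f}
  B2:  IN={b, f}  OUT={b, d, f}
  B3:  IN={b, d, f}  OUT={}

B3 is the boundary node: OUT[B3] = {}
Applying B3's transfer function to that OUT value gives IN[B3] (row B3 above).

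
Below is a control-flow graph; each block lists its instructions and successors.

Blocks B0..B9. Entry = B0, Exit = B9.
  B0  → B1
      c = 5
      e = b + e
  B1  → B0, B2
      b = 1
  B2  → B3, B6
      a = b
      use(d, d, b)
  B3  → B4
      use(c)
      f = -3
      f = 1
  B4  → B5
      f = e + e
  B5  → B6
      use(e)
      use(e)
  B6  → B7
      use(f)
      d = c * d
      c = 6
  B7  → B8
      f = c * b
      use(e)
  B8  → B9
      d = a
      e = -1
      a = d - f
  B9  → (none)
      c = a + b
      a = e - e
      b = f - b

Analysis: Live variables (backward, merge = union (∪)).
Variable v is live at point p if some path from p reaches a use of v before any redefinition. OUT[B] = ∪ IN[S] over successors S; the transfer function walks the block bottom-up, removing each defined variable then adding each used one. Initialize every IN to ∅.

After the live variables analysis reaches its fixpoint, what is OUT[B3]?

Fixpoint table:
  B0:   IN={b, d, e, f}   OUT={c, d, e, f}
  B1:   IN={c, d, e, f}   OUT={b, c, d, e, f}
  B2:   IN={b, c, d, e, f}   OUT={a, b, c, d, e, f}
  B3:   IN={a, b, c, d, e}   OUT={a, b, c, d, e}
  B4:   IN={a, b, c, d, e}   OUT={a, b, c, d, e, f}
  B5:   IN={a, b, c, d, e, f}   OUT={a, b, c, d, e, f}
  B6:   IN={a, b, c, d, e, f}   OUT={a, b, c, e}
  B7:   IN={a, b, c, e}   OUT={a, b, f}
  B8:   IN={a, b, f}   OUT={a, b, e, f}
  B9:   IN={a, b, e, f}   OUT={}

Merge at B3: OUT[B3] = IN[B4] = {a, b, c, d, e}

Answer: {a, b, c, d, e}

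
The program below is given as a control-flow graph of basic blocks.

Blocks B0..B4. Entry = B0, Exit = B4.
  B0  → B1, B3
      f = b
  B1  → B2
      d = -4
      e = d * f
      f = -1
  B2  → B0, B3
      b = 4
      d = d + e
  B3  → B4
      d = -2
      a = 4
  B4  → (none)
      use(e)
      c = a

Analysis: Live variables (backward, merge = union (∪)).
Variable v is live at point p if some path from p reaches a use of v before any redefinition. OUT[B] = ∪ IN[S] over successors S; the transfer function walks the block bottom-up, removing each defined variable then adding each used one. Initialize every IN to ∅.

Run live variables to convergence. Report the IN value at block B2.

Answer: {d, e}

Trace:
Converged values:
  B0: | IN={b, e} | OUT={e, f}
  B1: | IN={f} | OUT={d, e}
  B2: | IN={d, e} | OUT={b, e}
  B3: | IN={e} | OUT={a, e}
  B4: | IN={a, e} | OUT={}

Merge at B2: OUT[B2] = IN[B0] ⊔ IN[B3] = {b, e}
Applying B2's transfer function to that OUT value gives IN[B2] (row B2 above).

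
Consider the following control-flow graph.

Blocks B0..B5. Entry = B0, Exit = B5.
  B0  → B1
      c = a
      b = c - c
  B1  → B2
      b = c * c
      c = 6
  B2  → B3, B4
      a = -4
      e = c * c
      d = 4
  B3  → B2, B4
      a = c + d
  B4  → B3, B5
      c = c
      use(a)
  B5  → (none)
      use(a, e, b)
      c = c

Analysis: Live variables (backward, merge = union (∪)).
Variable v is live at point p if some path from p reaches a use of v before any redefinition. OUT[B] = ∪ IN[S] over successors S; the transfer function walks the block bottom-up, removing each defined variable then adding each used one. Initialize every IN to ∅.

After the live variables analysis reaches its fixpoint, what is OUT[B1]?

Per-block solution:
  B0: | IN={a} | OUT={c}
  B1: | IN={c} | OUT={b, c}
  B2: | IN={b, c} | OUT={a, b, c, d, e}
  B3: | IN={b, c, d, e} | OUT={a, b, c, d, e}
  B4: | IN={a, b, c, d, e} | OUT={a, b, c, d, e}
  B5: | IN={a, b, c, e} | OUT={}

Merge at B1: OUT[B1] = IN[B2] = {b, c}

Answer: {b, c}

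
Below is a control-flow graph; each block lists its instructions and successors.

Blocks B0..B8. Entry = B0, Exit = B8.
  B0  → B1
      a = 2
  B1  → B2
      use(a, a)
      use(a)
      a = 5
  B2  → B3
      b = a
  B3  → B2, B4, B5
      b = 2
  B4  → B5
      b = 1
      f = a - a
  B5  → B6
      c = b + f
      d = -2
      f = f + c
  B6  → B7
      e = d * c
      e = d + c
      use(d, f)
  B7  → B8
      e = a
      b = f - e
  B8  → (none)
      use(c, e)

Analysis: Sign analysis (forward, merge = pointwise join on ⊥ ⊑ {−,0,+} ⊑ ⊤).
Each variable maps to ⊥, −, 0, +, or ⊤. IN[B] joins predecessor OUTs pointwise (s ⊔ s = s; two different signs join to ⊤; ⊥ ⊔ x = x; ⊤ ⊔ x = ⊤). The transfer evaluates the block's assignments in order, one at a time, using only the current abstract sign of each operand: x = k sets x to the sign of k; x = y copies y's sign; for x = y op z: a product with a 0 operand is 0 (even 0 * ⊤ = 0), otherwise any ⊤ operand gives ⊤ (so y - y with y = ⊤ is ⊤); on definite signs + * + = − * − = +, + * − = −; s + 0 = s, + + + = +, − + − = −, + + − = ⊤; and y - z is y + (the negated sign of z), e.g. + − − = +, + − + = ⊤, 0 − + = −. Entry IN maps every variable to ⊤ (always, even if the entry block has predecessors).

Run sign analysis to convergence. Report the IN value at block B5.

Converged values:
  B0: | IN=(all ⊤) | OUT={a:+; rest ⊤}
  B1: | IN={a:+; rest ⊤} | OUT={a:+; rest ⊤}
  B2: | IN={a:+; rest ⊤} | OUT={a:+, b:+; rest ⊤}
  B3: | IN={a:+, b:+; rest ⊤} | OUT={a:+, b:+; rest ⊤}
  B4: | IN={a:+, b:+; rest ⊤} | OUT={a:+, b:+; rest ⊤}
  B5: | IN={a:+, b:+; rest ⊤} | OUT={a:+, b:+, d:-; rest ⊤}
  B6: | IN={a:+, b:+, d:-; rest ⊤} | OUT={a:+, b:+, d:-; rest ⊤}
  B7: | IN={a:+, b:+, d:-; rest ⊤} | OUT={a:+, d:-, e:+; rest ⊤}
  B8: | IN={a:+, d:-, e:+; rest ⊤} | OUT={a:+, d:-, e:+; rest ⊤}

Merge at B5: IN[B5] = OUT[B3] ⊔ OUT[B4] = {a: +, b: +, c: ⊤, d: ⊤, e: ⊤, f: ⊤}

Answer: {a: +, b: +, c: ⊤, d: ⊤, e: ⊤, f: ⊤}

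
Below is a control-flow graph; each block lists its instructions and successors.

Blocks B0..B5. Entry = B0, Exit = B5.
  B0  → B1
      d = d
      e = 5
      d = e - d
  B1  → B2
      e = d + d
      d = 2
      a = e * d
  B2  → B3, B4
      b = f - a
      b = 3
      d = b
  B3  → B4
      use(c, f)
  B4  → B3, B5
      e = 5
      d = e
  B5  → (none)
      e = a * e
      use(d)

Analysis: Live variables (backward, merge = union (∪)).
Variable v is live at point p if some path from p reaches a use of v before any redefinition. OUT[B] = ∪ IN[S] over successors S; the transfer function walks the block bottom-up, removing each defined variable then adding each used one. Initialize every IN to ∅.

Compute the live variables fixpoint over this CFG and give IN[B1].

Answer: {c, d, f}

Trace:
Converged values:
  B0:   IN={c, d, f}   OUT={c, d, f}
  B1:   IN={c, d, f}   OUT={a, c, f}
  B2:   IN={a, c, f}   OUT={a, c, f}
  B3:   IN={a, c, f}   OUT={a, c, f}
  B4:   IN={a, c, f}   OUT={a, c, d, e, f}
  B5:   IN={a, d, e}   OUT={}

Merge at B1: OUT[B1] = IN[B2] = {a, c, f}
Applying B1's transfer function to that OUT value gives IN[B1] (row B1 above).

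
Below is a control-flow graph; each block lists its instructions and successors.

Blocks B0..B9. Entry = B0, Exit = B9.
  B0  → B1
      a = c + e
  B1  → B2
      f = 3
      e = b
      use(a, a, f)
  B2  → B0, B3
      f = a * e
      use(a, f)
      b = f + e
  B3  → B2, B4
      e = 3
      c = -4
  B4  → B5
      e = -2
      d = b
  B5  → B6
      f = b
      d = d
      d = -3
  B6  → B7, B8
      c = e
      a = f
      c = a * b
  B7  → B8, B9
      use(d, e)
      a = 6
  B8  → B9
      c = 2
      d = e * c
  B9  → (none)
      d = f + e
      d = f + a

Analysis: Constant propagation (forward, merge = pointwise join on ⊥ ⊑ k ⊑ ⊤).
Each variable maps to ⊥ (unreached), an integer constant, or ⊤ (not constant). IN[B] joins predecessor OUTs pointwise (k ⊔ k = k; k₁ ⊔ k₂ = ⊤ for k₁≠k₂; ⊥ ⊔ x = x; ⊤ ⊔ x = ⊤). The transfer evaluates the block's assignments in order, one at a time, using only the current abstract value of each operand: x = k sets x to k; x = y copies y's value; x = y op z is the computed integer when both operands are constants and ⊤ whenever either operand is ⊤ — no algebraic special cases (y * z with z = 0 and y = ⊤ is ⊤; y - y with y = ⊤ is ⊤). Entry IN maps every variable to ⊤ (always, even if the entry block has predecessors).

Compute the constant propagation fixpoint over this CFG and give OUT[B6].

Fixpoint table:
  B0: | IN=(all ⊤) | OUT=(all ⊤)
  B1: | IN=(all ⊤) | OUT={f:3; rest ⊤}
  B2: | IN=(all ⊤) | OUT=(all ⊤)
  B3: | IN=(all ⊤) | OUT={c:-4, e:3; rest ⊤}
  B4: | IN={c:-4, e:3; rest ⊤} | OUT={c:-4, e:-2; rest ⊤}
  B5: | IN={c:-4, e:-2; rest ⊤} | OUT={c:-4, d:-3, e:-2; rest ⊤}
  B6: | IN={c:-4, d:-3, e:-2; rest ⊤} | OUT={d:-3, e:-2; rest ⊤}
  B7: | IN={d:-3, e:-2; rest ⊤} | OUT={a:6, d:-3, e:-2; rest ⊤}
  B8: | IN={d:-3, e:-2; rest ⊤} | OUT={c:2, d:-4, e:-2; rest ⊤}
  B9: | IN={e:-2; rest ⊤} | OUT={e:-2; rest ⊤}

Merge at B6: IN[B6] = OUT[B5] = {a: ⊤, b: ⊤, c: -4, d: -3, e: -2, f: ⊤}
Applying B6's transfer function to that IN value gives OUT[B6] (row B6 above).

Answer: {a: ⊤, b: ⊤, c: ⊤, d: -3, e: -2, f: ⊤}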